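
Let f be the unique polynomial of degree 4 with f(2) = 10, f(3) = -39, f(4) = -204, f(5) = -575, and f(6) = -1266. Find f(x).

Using the Lagrange interpolation formula with nodes 2, 3, 4, 5, 6:
  L_0(x) = (x - 3)(x - 4)(x - 5)(x - 6) / 24
  L_1(x) = (x - 2)(x - 4)(x - 5)(x - 6) / -6
  L_2(x) = (x - 2)(x - 3)(x - 5)(x - 6) / 4
  L_3(x) = (x - 2)(x - 3)(x - 4)(x - 6) / -6
  L_4(x) = (x - 2)(x - 3)(x - 4)(x - 5) / 24
Then f(x) = 10·L_0(x) - 39·L_1(x) - 204·L_2(x) - 575·L_3(x) - 1266·L_4(x).
Expanding and collecting terms gives f(x) = -x^4 - x^3 + 6x^2 + 5x.
Check: f(6) = -1266. ✓

f(x) = -x^4 - x^3 + 6x^2 + 5x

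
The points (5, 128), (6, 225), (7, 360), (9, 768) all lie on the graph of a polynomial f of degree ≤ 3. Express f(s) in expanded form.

f(s) = s^3 + s^2 - 5s + 3

Using the Lagrange interpolation formula with nodes 5, 6, 7, 9:
  L_0(s) = (s - 6)(s - 7)(s - 9) / -8
  L_1(s) = (s - 5)(s - 7)(s - 9) / 3
  L_2(s) = (s - 5)(s - 6)(s - 9) / -4
  L_3(s) = (s - 5)(s - 6)(s - 7) / 24
Then f(s) = 128·L_0(s) + 225·L_1(s) + 360·L_2(s) + 768·L_3(s).
Expanding and collecting terms gives f(s) = s^3 + s^2 - 5s + 3.
Check: f(9) = 768. ✓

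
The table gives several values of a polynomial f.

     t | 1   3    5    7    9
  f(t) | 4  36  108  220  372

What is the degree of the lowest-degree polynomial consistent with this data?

2

Forward differences of the values at t = 1, 3, 5, 7, 9:
  f  : 4  36  108  220  372
  Δ  : 32  72  112  152
  Δ^2: 40  40  40
  Δ^3: 0  0
  Δ^4: 0
The second differences are constant (40) and nonzero, while all higher differences vanish, so the minimal degree is 2.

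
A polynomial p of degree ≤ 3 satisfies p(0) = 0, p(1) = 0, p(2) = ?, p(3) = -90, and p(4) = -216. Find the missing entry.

-24

The 4 known points determine the degree-3 polynomial uniquely.
Write p(s) = as^3 + bs^2 + cs + d. Substituting each data point gives a linear system:
  d = 0
  a + b + c + d = 0
  27a + 9b + 3c + d = -90
  64a + 16b + 4c + d = -216
Solving the system yields a = -3, b = -3, c = 6, d = 0.
So p(s) = -3s^3 - 3s^2 + 6s.
Then p(2) = -24.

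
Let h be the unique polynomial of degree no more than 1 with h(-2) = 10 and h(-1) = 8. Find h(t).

h(t) = -2t + 6

Using the Lagrange interpolation formula with nodes -2, -1:
  L_0(t) = (t + 1) / -1
  L_1(t) = (t + 2) / 1
Then h(t) = 10·L_0(t) + 8·L_1(t).
Expanding and collecting terms gives h(t) = -2t + 6.
Check: h(-1) = 8. ✓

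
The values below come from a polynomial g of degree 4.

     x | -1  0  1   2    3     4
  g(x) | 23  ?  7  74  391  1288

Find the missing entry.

The 5 known points determine the degree-4 polynomial uniquely.
Write g(x) = ax^4 + bx^3 + cx^2 + dx + e. Substituting each data point gives a linear system:
  a - b + c - d + e = 23
  a + b + c + d + e = 7
  16a + 8b + 4c + 2d + e = 74
  81a + 27b + 9c + 3d + e = 391
  256a + 64b + 16c + 4d + e = 1288
Solving the system yields a = 6, b = -5, c = 5, d = -3, e = 4.
So g(x) = 6x^4 - 5x^3 + 5x^2 - 3x + 4.
Then g(0) = 4.

4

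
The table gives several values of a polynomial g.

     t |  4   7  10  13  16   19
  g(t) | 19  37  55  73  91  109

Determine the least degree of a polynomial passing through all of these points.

Forward differences of the values at t = 4, 7, 10, 13, 16, 19:
  g  : 19  37  55  73  91  109
  Δ  : 18  18  18  18  18
  Δ^2: 0  0  0  0
  Δ^3: 0  0  0
  Δ^4: 0  0
  Δ^5: 0
The first differences are constant (18) and nonzero, while all higher differences vanish, so the minimal degree is 1.

1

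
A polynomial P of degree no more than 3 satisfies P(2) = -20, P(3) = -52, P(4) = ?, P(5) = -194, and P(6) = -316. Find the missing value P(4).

-108

On equispaced nodes a degree-3 polynomial has vanishing fourth forward difference, so
  P(2) - 4·P(3) + 6·P(4) - 4·P(5) + P(6) = 0.
Substituting the known values and solving for P(4):
  6·P(4) = -648
  P(4) = -108.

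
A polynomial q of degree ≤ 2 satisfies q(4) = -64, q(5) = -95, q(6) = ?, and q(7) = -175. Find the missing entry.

-132

The 3 known points determine the degree-2 polynomial uniquely.
Write q(s) = as^2 + bs + c. Substituting each data point gives a linear system:
  16a + 4b + c = -64
  25a + 5b + c = -95
  49a + 7b + c = -175
Solving the system yields a = -3, b = -4, c = 0.
So q(s) = -3s^2 - 4s.
Then q(6) = -132.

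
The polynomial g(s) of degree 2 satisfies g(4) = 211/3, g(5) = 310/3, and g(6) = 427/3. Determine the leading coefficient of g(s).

3

Write g(s) = as^2 + bs + c. Substituting each data point gives a linear system:
  16a + 4b + c = 211/3
  25a + 5b + c = 310/3
  36a + 6b + c = 427/3
Solving the system yields a = 3, b = 6, c = -5/3.
So g(s) = 3s^2 + 6s - 5/3.
The leading coefficient is 3.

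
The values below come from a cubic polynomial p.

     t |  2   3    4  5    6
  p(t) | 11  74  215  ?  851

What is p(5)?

464

The 4 known points determine the degree-3 polynomial uniquely.
Write p(t) = at^3 + bt^2 + ct + d. Substituting each data point gives a linear system:
  8a + 4b + 2c + d = 11
  27a + 9b + 3c + d = 74
  64a + 16b + 4c + d = 215
  216a + 36b + 6c + d = 851
Solving the system yields a = 5, b = -6, c = -2, d = -1.
So p(t) = 5t^3 - 6t^2 - 2t - 1.
Then p(5) = 464.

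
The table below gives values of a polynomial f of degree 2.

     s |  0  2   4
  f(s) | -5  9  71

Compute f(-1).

Forward differences of the values at s = 0, 2, 4:
  f  : -5  9  71
  Δ  : 14  62
  Δ^2: 48
The second differences are constant, confirming degree 2.
Interpolating (Newton forward form) and evaluating at s = -1 gives f(-1) = 6.

6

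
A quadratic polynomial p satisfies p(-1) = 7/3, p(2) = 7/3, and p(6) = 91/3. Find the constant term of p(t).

Write p(t) = at^2 + bt + c. Substituting each data point gives a linear system:
  a - b + c = 7/3
  4a + 2b + c = 7/3
  36a + 6b + c = 91/3
Solving the system yields a = 1, b = -1, c = 1/3.
So p(t) = t² - t + 1/3.
The constant term is 1/3.

1/3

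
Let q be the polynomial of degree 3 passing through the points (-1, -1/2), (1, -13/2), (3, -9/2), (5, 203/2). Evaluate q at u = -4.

-373/2

Using the Lagrange interpolation formula with nodes -1, 1, 3, 5:
  L_0(u) = (u - 1)(u - 3)(u - 5) / -48
  L_1(u) = (u + 1)(u - 3)(u - 5) / 16
  L_2(u) = (u + 1)(u - 1)(u - 5) / -16
  L_3(u) = (u + 1)(u - 1)(u - 3) / 48
Then q(u) = -1/2·L_0(u) - 13/2·L_1(u) - 9/2·L_2(u) + 203/2·L_3(u).
Expanding and collecting terms gives q(u) = 2u^3 - 5u^2 - 5u + 3/2.
Evaluating at u = -4: q(-4) = -373/2.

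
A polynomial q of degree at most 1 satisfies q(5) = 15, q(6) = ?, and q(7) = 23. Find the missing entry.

The 2 known points determine the degree-1 polynomial uniquely.
Write q(t) = at + b. Substituting each data point gives a linear system:
  5a + b = 15
  7a + b = 23
Solving the system yields a = 4, b = -5.
So q(t) = 4t - 5.
Then q(6) = 19.

19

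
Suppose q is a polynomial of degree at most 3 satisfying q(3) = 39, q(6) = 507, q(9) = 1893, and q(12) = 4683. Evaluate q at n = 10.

Forward differences of the values at n = 3, 6, 9, 12:
  q  : 39  507  1893  4683
  Δ  : 468  1386  2790
  Δ^2: 918  1404
  Δ^3: 486
The third differences are constant, confirming degree 3.
Interpolating (Newton forward form) and evaluating at n = 10 gives q(10) = 2643.

2643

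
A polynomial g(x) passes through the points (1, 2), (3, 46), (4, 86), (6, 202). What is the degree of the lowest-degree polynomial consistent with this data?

2

Divided differences on the nodes 1, 3, 4, 6:
  order 0: 2  46  86  202
  order 1: 22  40  58
  order 2: 6  6
  order 3: 0
The order-2 divided differences are all 6 (nonzero) and every higher order vanishes, so the data lies on a polynomial of degree exactly 2.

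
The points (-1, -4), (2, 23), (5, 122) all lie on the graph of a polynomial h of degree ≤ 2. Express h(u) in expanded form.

Write h(u) = au^2 + bu + c. Substituting each data point gives a linear system:
  a - b + c = -4
  4a + 2b + c = 23
  25a + 5b + c = 122
Solving the system yields a = 4, b = 5, c = -3.
So h(u) = 4u^2 + 5u - 3.
Check: h(-1) = -4. ✓

h(u) = 4u^2 + 5u - 3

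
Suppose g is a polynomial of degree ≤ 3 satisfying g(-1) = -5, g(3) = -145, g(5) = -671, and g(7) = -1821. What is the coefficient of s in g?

Write g(s) = as^3 + bs^2 + cs + d. Substituting each data point gives a linear system:
  -a + b - c + d = -5
  27a + 9b + 3c + d = -145
  125a + 25b + 5c + d = -671
  343a + 49b + 7c + d = -1821
Solving the system yields a = -5, b = -3, c = 6, d = -1.
So g(s) = -5s^3 - 3s^2 + 6s - 1.
The coefficient of s is 6.

6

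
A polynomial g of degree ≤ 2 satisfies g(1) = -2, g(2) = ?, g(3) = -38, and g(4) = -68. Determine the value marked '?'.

On equispaced nodes a degree-2 polynomial has vanishing third forward difference, so
  - g(1) + 3·g(2) - 3·g(3) + g(4) = 0.
Substituting the known values and solving for g(2):
  3·g(2) = -48
  g(2) = -16.

-16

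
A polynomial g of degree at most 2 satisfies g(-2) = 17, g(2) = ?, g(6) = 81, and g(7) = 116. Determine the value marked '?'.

The 3 known points determine the degree-2 polynomial uniquely.
Write g(t) = at^2 + bt + c. Substituting each data point gives a linear system:
  4a - 2b + c = 17
  36a + 6b + c = 81
  49a + 7b + c = 116
Solving the system yields a = 3, b = -4, c = -3.
So g(t) = 3t^2 - 4t - 3.
Then g(2) = 1.

1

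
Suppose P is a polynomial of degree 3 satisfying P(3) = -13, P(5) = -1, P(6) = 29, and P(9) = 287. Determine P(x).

Using the Lagrange interpolation formula with nodes 3, 5, 6, 9:
  L_0(x) = (x - 5)(x - 6)(x - 9) / -36
  L_1(x) = (x - 3)(x - 6)(x - 9) / 8
  L_2(x) = (x - 3)(x - 5)(x - 9) / -9
  L_3(x) = (x - 3)(x - 5)(x - 6) / 72
Then P(x) = -13·L_0(x) - 1·L_1(x) + 29·L_2(x) + 287·L_3(x).
Expanding and collecting terms gives P(x) = x³ - 6x² + 5x - 1.
Check: P(3) = -13. ✓

P(x) = x^3 - 6x^2 + 5x - 1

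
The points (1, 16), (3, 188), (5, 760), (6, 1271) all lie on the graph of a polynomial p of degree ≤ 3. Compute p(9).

4064

Write p(n) = an^3 + bn^2 + cn + d. Substituting each data point gives a linear system:
  a + b + c + d = 16
  27a + 9b + 3c + d = 188
  125a + 25b + 5c + d = 760
  216a + 36b + 6c + d = 1271
Solving the system yields a = 5, b = 5, c = 1, d = 5.
So p(n) = 5n³ + 5n² + n + 5.
Then p(9) = 4064.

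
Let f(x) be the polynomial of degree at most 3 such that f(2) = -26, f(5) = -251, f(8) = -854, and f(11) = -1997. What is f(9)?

-1167

Write f(x) = ax^3 + bx^2 + cx + d. Substituting each data point gives a linear system:
  8a + 4b + 2c + d = -26
  125a + 25b + 5c + d = -251
  512a + 64b + 8c + d = -854
  1331a + 121b + 11c + d = -1997
Solving the system yields a = -1, b = -6, c = 6, d = -6.
So f(x) = -x³ - 6x² + 6x - 6.
Then f(9) = -1167.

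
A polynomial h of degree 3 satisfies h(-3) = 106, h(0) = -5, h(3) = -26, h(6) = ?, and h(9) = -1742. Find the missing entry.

-443

On equispaced nodes a degree-3 polynomial has vanishing fourth forward difference, so
  h(-3) - 4·h(0) + 6·h(3) - 4·h(6) + h(9) = 0.
Substituting the known values and solving for h(6):
  -4·h(6) = 1772
  h(6) = -443.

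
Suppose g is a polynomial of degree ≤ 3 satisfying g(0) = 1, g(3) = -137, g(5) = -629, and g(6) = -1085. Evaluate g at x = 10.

Write g(x) = ax^3 + bx^2 + cx + d. Substituting each data point gives a linear system:
  d = 1
  27a + 9b + 3c + d = -137
  125a + 25b + 5c + d = -629
  216a + 36b + 6c + d = -1085
Solving the system yields a = -5, b = 0, c = -1, d = 1.
So g(x) = -5x^3 - x + 1.
Then g(10) = -5009.

-5009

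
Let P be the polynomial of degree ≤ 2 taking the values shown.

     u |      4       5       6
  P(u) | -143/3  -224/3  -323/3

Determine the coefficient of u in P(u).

Write P(u) = au^2 + bu + c. Substituting each data point gives a linear system:
  16a + 4b + c = -143/3
  25a + 5b + c = -224/3
  36a + 6b + c = -323/3
Solving the system yields a = -3, b = 0, c = 1/3.
So P(u) = -3u^2 + 1/3.
The coefficient of u is 0.

0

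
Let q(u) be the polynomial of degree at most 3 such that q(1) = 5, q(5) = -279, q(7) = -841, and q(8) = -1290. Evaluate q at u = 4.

Write q(u) = au^3 + bu^2 + cu + d. Substituting each data point gives a linear system:
  a + b + c + d = 5
  125a + 25b + 5c + d = -279
  343a + 49b + 7c + d = -841
  512a + 64b + 8c + d = -1290
Solving the system yields a = -3, b = 4, c = -2, d = 6.
So q(u) = -3u^3 + 4u^2 - 2u + 6.
Then q(4) = -130.

-130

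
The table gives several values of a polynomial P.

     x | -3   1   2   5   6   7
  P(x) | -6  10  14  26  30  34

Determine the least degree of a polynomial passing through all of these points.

Divided differences on the nodes -3, 1, 2, 5, 6, 7:
  order 0: -6  10  14  26  30  34
  order 1: 4  4  4  4  4
  order 2: 0  0  0  0
  order 3: 0  0  0
  order 4: 0  0
  order 5: 0
The order-1 divided differences are all 4 (nonzero) and every higher order vanishes, so the data lies on a polynomial of degree exactly 1.

1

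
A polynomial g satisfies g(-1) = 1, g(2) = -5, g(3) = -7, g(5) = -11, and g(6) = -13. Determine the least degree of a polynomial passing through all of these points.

Divided differences on the nodes -1, 2, 3, 5, 6:
  order 0: 1  -5  -7  -11  -13
  order 1: -2  -2  -2  -2
  order 2: 0  0  0
  order 3: 0  0
  order 4: 0
The order-1 divided differences are all -2 (nonzero) and every higher order vanishes, so the data lies on a polynomial of degree exactly 1.

1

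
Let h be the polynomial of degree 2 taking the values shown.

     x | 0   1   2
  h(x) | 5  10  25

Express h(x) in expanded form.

Write h(x) = ax^2 + bx + c. Substituting each data point gives a linear system:
  c = 5
  a + b + c = 10
  4a + 2b + c = 25
Solving the system yields a = 5, b = 0, c = 5.
So h(x) = 5x^2 + 5.
Check: h(1) = 10. ✓

h(x) = 5x^2 + 5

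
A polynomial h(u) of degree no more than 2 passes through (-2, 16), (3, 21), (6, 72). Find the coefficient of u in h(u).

-1

Write h(u) = au^2 + bu + c. Substituting each data point gives a linear system:
  4a - 2b + c = 16
  9a + 3b + c = 21
  36a + 6b + c = 72
Solving the system yields a = 2, b = -1, c = 6.
So h(u) = 2u² - u + 6.
The coefficient of u is -1.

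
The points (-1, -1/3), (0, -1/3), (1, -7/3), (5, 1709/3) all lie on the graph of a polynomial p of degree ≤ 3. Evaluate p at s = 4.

839/3

Using the Lagrange interpolation formula with nodes -1, 0, 1, 5:
  L_0(s) = s(s - 1)(s - 5) / -12
  L_1(s) = (s + 1)(s - 1)(s - 5) / 5
  L_2(s) = (s + 1)s(s - 5) / -8
  L_3(s) = (s + 1)s(s - 1) / 120
Then p(s) = -1/3·L_0(s) - 1/3·L_1(s) - 7/3·L_2(s) + 1709/3·L_3(s).
Expanding and collecting terms gives p(s) = 5s³ - s² - 6s - 1/3.
Evaluating at s = 4: p(4) = 839/3.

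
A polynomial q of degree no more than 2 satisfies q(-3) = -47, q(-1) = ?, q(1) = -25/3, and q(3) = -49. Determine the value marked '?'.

The 3 known points determine the degree-2 polynomial uniquely.
Write q(u) = au^2 + bu + c. Substituting each data point gives a linear system:
  9a - 3b + c = -47
  a + b + c = -25/3
  9a + 3b + c = -49
Solving the system yields a = -5, b = -1/3, c = -3.
So q(u) = -5u² - (1/3)u - 3.
Then q(-1) = -23/3.

-23/3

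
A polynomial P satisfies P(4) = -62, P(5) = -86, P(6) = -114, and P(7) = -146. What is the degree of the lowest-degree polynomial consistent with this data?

Forward differences of the values at s = 4, 5, 6, 7:
  P  : -62  -86  -114  -146
  Δ  : -24  -28  -32
  Δ^2: -4  -4
  Δ^3: 0
The second differences are constant (-4) and nonzero, while all higher differences vanish, so the minimal degree is 2.

2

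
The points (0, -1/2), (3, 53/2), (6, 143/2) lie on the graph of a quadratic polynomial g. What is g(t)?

Using the Lagrange interpolation formula with nodes 0, 3, 6:
  L_0(t) = (t - 3)(t - 6) / 18
  L_1(t) = t(t - 6) / -9
  L_2(t) = t(t - 3) / 18
Then g(t) = -1/2·L_0(t) + 53/2·L_1(t) + 143/2·L_2(t).
Expanding and collecting terms gives g(t) = t^2 + 6t - 1/2.
Check: g(3) = 53/2. ✓

g(t) = t^2 + 6t - 1/2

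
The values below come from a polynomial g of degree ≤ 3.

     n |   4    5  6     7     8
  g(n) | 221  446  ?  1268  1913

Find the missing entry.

On equispaced nodes a degree-3 polynomial has vanishing fourth forward difference, so
  g(4) - 4·g(5) + 6·g(6) - 4·g(7) + g(8) = 0.
Substituting the known values and solving for g(6):
  6·g(6) = 4722
  g(6) = 787.

787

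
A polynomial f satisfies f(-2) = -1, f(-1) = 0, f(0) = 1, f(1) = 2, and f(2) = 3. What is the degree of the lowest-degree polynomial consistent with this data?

1

Forward differences of the values at u = -2, -1, 0, 1, 2:
  f  : -1  0  1  2  3
  Δ  : 1  1  1  1
  Δ^2: 0  0  0
  Δ^3: 0  0
  Δ^4: 0
The first differences are constant (1) and nonzero, while all higher differences vanish, so the minimal degree is 1.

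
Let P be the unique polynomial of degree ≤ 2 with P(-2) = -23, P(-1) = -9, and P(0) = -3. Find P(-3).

-45

Using the Lagrange interpolation formula with nodes -2, -1, 0:
  L_0(x) = (x + 1)x / 2
  L_1(x) = (x + 2)x / -1
  L_2(x) = (x + 2)(x + 1) / 2
Then P(x) = -23·L_0(x) - 9·L_1(x) - 3·L_2(x).
Expanding and collecting terms gives P(x) = -4x² + 2x - 3.
Evaluating at x = -3: P(-3) = -45.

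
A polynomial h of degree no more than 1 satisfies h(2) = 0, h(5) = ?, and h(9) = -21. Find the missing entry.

The 2 known points determine the degree-1 polynomial uniquely.
Write h(t) = at + b. Substituting each data point gives a linear system:
  2a + b = 0
  9a + b = -21
Solving the system yields a = -3, b = 6.
So h(t) = -3t + 6.
Then h(5) = -9.

-9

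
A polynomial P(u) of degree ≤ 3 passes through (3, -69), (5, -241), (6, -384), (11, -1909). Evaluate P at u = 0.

-6

Write P(u) = au^3 + bu^2 + cu + d. Substituting each data point gives a linear system:
  27a + 9b + 3c + d = -69
  125a + 25b + 5c + d = -241
  216a + 36b + 6c + d = -384
  1331a + 121b + 11c + d = -1909
Solving the system yields a = -1, b = -5, c = 3, d = -6.
So P(u) = -u³ - 5u² + 3u - 6.
Then P(0) = -6.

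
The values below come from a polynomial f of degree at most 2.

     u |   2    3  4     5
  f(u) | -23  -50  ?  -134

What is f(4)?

On equispaced nodes a degree-2 polynomial has vanishing third forward difference, so
  - f(2) + 3·f(3) - 3·f(4) + f(5) = 0.
Substituting the known values and solving for f(4):
  -3·f(4) = 261
  f(4) = -87.

-87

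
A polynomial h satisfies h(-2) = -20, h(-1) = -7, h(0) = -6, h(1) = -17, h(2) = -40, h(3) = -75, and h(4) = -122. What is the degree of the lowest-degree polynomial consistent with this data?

2

Forward differences of the values at u = -2, -1, 0, 1, 2, 3, 4:
  h  : -20  -7  -6  -17  -40  -75  -122
  Δ  : 13  1  -11  -23  -35  -47
  Δ^2: -12  -12  -12  -12  -12
  Δ^3: 0  0  0  0
  Δ^4: 0  0  0
  Δ^5: 0  0
  Δ^6: 0
The second differences are constant (-12) and nonzero, while all higher differences vanish, so the minimal degree is 2.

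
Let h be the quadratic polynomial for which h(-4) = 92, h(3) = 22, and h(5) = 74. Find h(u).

h(u) = 4u^2 - 6u + 4

Using the Lagrange interpolation formula with nodes -4, 3, 5:
  L_0(u) = (u - 3)(u - 5) / 63
  L_1(u) = (u + 4)(u - 5) / -14
  L_2(u) = (u + 4)(u - 3) / 18
Then h(u) = 92·L_0(u) + 22·L_1(u) + 74·L_2(u).
Expanding and collecting terms gives h(u) = 4u^2 - 6u + 4.
Check: h(-4) = 92. ✓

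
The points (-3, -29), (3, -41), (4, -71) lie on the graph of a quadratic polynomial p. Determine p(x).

p(x) = -4x^2 - 2x + 1

Write p(x) = ax^2 + bx + c. Substituting each data point gives a linear system:
  9a - 3b + c = -29
  9a + 3b + c = -41
  16a + 4b + c = -71
Solving the system yields a = -4, b = -2, c = 1.
So p(x) = -4x^2 - 2x + 1.
Check: p(3) = -41. ✓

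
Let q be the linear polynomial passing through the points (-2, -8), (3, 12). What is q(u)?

q(u) = 4u

Write q(u) = au + b. Substituting each data point gives a linear system:
  -2a + b = -8
  3a + b = 12
Solving the system yields a = 4, b = 0.
So q(u) = 4u.
Check: q(3) = 12. ✓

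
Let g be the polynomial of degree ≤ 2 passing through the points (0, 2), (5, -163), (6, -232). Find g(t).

g(t) = -6t^2 - 3t + 2

Write g(t) = at^2 + bt + c. Substituting each data point gives a linear system:
  c = 2
  25a + 5b + c = -163
  36a + 6b + c = -232
Solving the system yields a = -6, b = -3, c = 2.
So g(t) = -6t² - 3t + 2.
Check: g(0) = 2. ✓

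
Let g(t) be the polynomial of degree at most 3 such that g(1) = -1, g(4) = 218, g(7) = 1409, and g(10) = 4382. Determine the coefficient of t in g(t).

-2

Write g(t) = at^3 + bt^2 + ct + d. Substituting each data point gives a linear system:
  a + b + c + d = -1
  64a + 16b + 4c + d = 218
  343a + 49b + 7c + d = 1409
  1000a + 100b + 10c + d = 4382
Solving the system yields a = 5, b = -6, c = -2, d = 2.
So g(t) = 5t³ - 6t² - 2t + 2.
The coefficient of t is -2.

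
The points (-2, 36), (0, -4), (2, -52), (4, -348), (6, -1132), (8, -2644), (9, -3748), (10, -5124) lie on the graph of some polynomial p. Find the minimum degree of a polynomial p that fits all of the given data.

Divided differences on the nodes -2, 0, 2, 4, 6, 8, 9, 10:
  order 0: 36  -4  -52  -348  -1132  -2644  -3748  -5124
  order 1: -20  -24  -148  -392  -756  -1104  -1376
  order 2: -1  -31  -61  -91  -116  -136
  order 3: -5  -5  -5  -5  -5
  order 4: 0  0  0  0
  order 5: 0  0  0
  order 6: 0  0
  order 7: 0
The order-3 divided differences are all -5 (nonzero) and every higher order vanishes, so the data lies on a polynomial of degree exactly 3.

3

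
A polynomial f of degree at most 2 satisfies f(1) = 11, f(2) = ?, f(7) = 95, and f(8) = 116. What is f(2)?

20

The 3 known points determine the degree-2 polynomial uniquely.
Write f(x) = ax^2 + bx + c. Substituting each data point gives a linear system:
  a + b + c = 11
  49a + 7b + c = 95
  64a + 8b + c = 116
Solving the system yields a = 1, b = 6, c = 4.
So f(x) = x² + 6x + 4.
Then f(2) = 20.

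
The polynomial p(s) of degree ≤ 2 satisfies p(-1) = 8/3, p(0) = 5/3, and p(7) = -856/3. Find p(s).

p(s) = -5s^2 - 6s + 5/3

Write p(s) = as^2 + bs + c. Substituting each data point gives a linear system:
  a - b + c = 8/3
  c = 5/3
  49a + 7b + c = -856/3
Solving the system yields a = -5, b = -6, c = 5/3.
So p(s) = -5s^2 - 6s + 5/3.
Check: p(-1) = 8/3. ✓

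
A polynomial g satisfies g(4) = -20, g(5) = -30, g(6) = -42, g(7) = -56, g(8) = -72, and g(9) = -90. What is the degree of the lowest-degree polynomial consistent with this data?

Forward differences of the values at x = 4, 5, 6, 7, 8, 9:
  g  : -20  -30  -42  -56  -72  -90
  Δ  : -10  -12  -14  -16  -18
  Δ^2: -2  -2  -2  -2
  Δ^3: 0  0  0
  Δ^4: 0  0
  Δ^5: 0
The second differences are constant (-2) and nonzero, while all higher differences vanish, so the minimal degree is 2.

2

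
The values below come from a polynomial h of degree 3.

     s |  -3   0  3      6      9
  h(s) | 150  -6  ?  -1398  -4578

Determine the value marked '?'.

On equispaced nodes a degree-3 polynomial has vanishing fourth forward difference, so
  h(-3) - 4·h(0) + 6·h(3) - 4·h(6) + h(9) = 0.
Substituting the known values and solving for h(3):
  6·h(3) = -1188
  h(3) = -198.

-198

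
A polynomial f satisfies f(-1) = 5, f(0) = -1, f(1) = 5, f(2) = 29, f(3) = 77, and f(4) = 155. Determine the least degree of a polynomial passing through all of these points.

3

Forward differences of the values at x = -1, 0, 1, 2, 3, 4:
  f  : 5  -1  5  29  77  155
  Δ  : -6  6  24  48  78
  Δ^2: 12  18  24  30
  Δ^3: 6  6  6
  Δ^4: 0  0
  Δ^5: 0
The third differences are constant (6) and nonzero, while all higher differences vanish, so the minimal degree is 3.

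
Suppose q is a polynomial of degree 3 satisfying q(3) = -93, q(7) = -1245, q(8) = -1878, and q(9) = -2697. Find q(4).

Using the Lagrange interpolation formula with nodes 3, 7, 8, 9:
  L_0(x) = (x - 7)(x - 8)(x - 9) / -120
  L_1(x) = (x - 3)(x - 8)(x - 9) / 8
  L_2(x) = (x - 3)(x - 7)(x - 9) / -5
  L_3(x) = (x - 3)(x - 7)(x - 8) / 12
Then q(x) = -93·L_0(x) - 1245·L_1(x) - 1878·L_2(x) - 2697·L_3(x).
Expanding and collecting terms gives q(x) = -4x^3 + 3x^2 - 2x - 6.
Evaluating at x = 4: q(4) = -222.

-222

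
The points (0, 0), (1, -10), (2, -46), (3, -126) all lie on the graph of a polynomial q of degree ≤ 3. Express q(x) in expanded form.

q(x) = -3x^3 - 4x^2 - 3x

Write q(x) = ax^3 + bx^2 + cx + d. Substituting each data point gives a linear system:
  d = 0
  a + b + c + d = -10
  8a + 4b + 2c + d = -46
  27a + 9b + 3c + d = -126
Solving the system yields a = -3, b = -4, c = -3, d = 0.
So q(x) = -3x³ - 4x² - 3x.
Check: q(2) = -46. ✓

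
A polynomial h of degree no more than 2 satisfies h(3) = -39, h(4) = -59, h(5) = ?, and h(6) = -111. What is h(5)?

On equispaced nodes a degree-2 polynomial has vanishing third forward difference, so
  - h(3) + 3·h(4) - 3·h(5) + h(6) = 0.
Substituting the known values and solving for h(5):
  -3·h(5) = 249
  h(5) = -83.

-83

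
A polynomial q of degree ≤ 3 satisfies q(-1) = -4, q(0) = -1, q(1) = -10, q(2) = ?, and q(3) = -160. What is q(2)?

-55

On equispaced nodes a degree-3 polynomial has vanishing fourth forward difference, so
  q(-1) - 4·q(0) + 6·q(1) - 4·q(2) + q(3) = 0.
Substituting the known values and solving for q(2):
  -4·q(2) = 220
  q(2) = -55.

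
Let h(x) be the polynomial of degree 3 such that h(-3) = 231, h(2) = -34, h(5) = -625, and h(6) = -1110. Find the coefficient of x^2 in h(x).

6

Write h(x) = ax^3 + bx^2 + cx + d. Substituting each data point gives a linear system:
  -27a + 9b - 3c + d = 231
  8a + 4b + 2c + d = -34
  125a + 25b + 5c + d = -625
  216a + 36b + 6c + d = -1110
Solving the system yields a = -6, b = 6, c = -5, d = 0.
So h(x) = -6x³ + 6x² - 5x.
The coefficient of x^2 is 6.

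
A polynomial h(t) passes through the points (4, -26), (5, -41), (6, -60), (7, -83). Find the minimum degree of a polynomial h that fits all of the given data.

Forward differences of the values at t = 4, 5, 6, 7:
  h  : -26  -41  -60  -83
  Δ  : -15  -19  -23
  Δ^2: -4  -4
  Δ^3: 0
The second differences are constant (-4) and nonzero, while all higher differences vanish, so the minimal degree is 2.

2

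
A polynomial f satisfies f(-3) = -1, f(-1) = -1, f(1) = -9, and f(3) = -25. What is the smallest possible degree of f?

2

Forward differences of the values at t = -3, -1, 1, 3:
  f  : -1  -1  -9  -25
  Δ  : 0  -8  -16
  Δ^2: -8  -8
  Δ^3: 0
The second differences are constant (-8) and nonzero, while all higher differences vanish, so the minimal degree is 2.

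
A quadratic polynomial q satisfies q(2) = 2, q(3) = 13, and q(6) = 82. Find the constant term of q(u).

-2

Write q(u) = au^2 + bu + c. Substituting each data point gives a linear system:
  4a + 2b + c = 2
  9a + 3b + c = 13
  36a + 6b + c = 82
Solving the system yields a = 3, b = -4, c = -2.
So q(u) = 3u² - 4u - 2.
The constant term is -2.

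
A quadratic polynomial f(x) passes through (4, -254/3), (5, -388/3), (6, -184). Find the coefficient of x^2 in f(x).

-5

Write f(x) = ax^2 + bx + c. Substituting each data point gives a linear system:
  16a + 4b + c = -254/3
  25a + 5b + c = -388/3
  36a + 6b + c = -184
Solving the system yields a = -5, b = 1/3, c = -6.
So f(x) = -5x² + (1/3)x - 6.
The leading coefficient is -5.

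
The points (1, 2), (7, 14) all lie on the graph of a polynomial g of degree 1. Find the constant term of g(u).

Write g(u) = au + b. Substituting each data point gives a linear system:
  a + b = 2
  7a + b = 14
Solving the system yields a = 2, b = 0.
So g(u) = 2u.
The constant term is 0.

0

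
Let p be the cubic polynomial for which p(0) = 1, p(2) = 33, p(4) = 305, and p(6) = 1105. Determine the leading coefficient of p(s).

6

Write p(s) = as^3 + bs^2 + cs + d. Substituting each data point gives a linear system:
  d = 1
  8a + 4b + 2c + d = 33
  64a + 16b + 4c + d = 305
  216a + 36b + 6c + d = 1105
Solving the system yields a = 6, b = -6, c = 4, d = 1.
So p(s) = 6s^3 - 6s^2 + 4s + 1.
The leading coefficient is 6.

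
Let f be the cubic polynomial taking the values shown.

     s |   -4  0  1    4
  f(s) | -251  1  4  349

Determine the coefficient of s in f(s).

Write f(s) = as^3 + bs^2 + cs + d. Substituting each data point gives a linear system:
  -64a + 16b - 4c + d = -251
  d = 1
  a + b + c + d = 4
  64a + 16b + 4c + d = 349
Solving the system yields a = 5, b = 3, c = -5, d = 1.
So f(s) = 5s³ + 3s² - 5s + 1.
The coefficient of s is -5.

-5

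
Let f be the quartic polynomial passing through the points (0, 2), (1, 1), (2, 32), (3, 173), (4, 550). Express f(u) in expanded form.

f(u) = 2u^4 + u^3 - u^2 - 3u + 2

Write f(u) = au^4 + bu^3 + cu^2 + du + e. Substituting each data point gives a linear system:
  e = 2
  a + b + c + d + e = 1
  16a + 8b + 4c + 2d + e = 32
  81a + 27b + 9c + 3d + e = 173
  256a + 64b + 16c + 4d + e = 550
Solving the system yields a = 2, b = 1, c = -1, d = -3, e = 2.
So f(u) = 2u^4 + u^3 - u^2 - 3u + 2.
Check: f(2) = 32. ✓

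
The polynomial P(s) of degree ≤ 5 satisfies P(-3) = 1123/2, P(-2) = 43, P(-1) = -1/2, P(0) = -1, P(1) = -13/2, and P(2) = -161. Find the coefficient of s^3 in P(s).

Write P(s) = as^5 + bs^4 + cs^3 + ds^2 + es + k. Substituting each data point gives a linear system:
  -243a + 81b - 27c + 9d - 3e + k = 1123/2
  -32a + 16b - 8c + 4d - 2e + k = 43
  -a + b - c + d - e + k = -1/2
  k = -1
  a + b + c + d + e + k = -13/2
  32a + 16b + 8c + 4d + 2e + k = -161
Solving the system yields a = -4, b = -4, c = 4, d = 3/2, e = -3, k = -1.
So P(s) = -4s⁵ - 4s⁴ + 4s³ + (3/2)s² - 3s - 1.
The coefficient of s^3 is 4.

4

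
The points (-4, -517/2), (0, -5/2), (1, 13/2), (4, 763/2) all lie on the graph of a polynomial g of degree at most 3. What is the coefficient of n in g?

Write g(n) = an^3 + bn^2 + cn + d. Substituting each data point gives a linear system:
  -64a + 16b - 4c + d = -517/2
  d = -5/2
  a + b + c + d = 13/2
  64a + 16b + 4c + d = 763/2
Solving the system yields a = 5, b = 4, c = 0, d = -5/2.
So g(n) = 5n^3 + 4n^2 - 5/2.
The coefficient of n is 0.

0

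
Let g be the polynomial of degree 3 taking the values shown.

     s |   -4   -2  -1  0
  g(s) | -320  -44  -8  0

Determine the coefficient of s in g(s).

Write g(s) = as^3 + bs^2 + cs + d. Substituting each data point gives a linear system:
  -64a + 16b - 4c + d = -320
  -8a + 4b - 2c + d = -44
  -a + b - c + d = -8
  d = 0
Solving the system yields a = 5, b = 1, c = 4, d = 0.
So g(s) = 5s^3 + s^2 + 4s.
The coefficient of s is 4.

4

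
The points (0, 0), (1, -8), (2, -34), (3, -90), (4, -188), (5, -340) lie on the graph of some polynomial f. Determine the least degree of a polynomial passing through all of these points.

Forward differences of the values at n = 0, 1, 2, 3, 4, 5:
  f  : 0  -8  -34  -90  -188  -340
  Δ  : -8  -26  -56  -98  -152
  Δ^2: -18  -30  -42  -54
  Δ^3: -12  -12  -12
  Δ^4: 0  0
  Δ^5: 0
The third differences are constant (-12) and nonzero, while all higher differences vanish, so the minimal degree is 3.

3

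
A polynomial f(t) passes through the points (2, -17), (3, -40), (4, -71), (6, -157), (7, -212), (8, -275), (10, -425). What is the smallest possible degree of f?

Divided differences on the nodes 2, 3, 4, 6, 7, 8, 10:
  order 0: -17  -40  -71  -157  -212  -275  -425
  order 1: -23  -31  -43  -55  -63  -75
  order 2: -4  -4  -4  -4  -4
  order 3: 0  0  0  0
  order 4: 0  0  0
  order 5: 0  0
  order 6: 0
The order-2 divided differences are all -4 (nonzero) and every higher order vanishes, so the data lies on a polynomial of degree exactly 2.

2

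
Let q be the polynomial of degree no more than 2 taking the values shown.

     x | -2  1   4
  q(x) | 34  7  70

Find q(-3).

Write q(x) = ax^2 + bx + c. Substituting each data point gives a linear system:
  4a - 2b + c = 34
  a + b + c = 7
  16a + 4b + c = 70
Solving the system yields a = 5, b = -4, c = 6.
So q(x) = 5x^2 - 4x + 6.
Then q(-3) = 63.

63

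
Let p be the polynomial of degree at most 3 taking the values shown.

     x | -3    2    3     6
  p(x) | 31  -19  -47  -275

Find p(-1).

Write p(x) = ax^3 + bx^2 + cx + d. Substituting each data point gives a linear system:
  -27a + 9b - 3c + d = 31
  8a + 4b + 2c + d = -19
  27a + 9b + 3c + d = -47
  216a + 36b + 6c + d = -275
Solving the system yields a = -1, b = -1, c = -4, d = 1.
So p(x) = -x^3 - x^2 - 4x + 1.
Then p(-1) = 5.

5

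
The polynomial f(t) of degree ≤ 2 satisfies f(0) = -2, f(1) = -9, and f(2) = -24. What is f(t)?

f(t) = -4t^2 - 3t - 2

Write f(t) = at^2 + bt + c. Substituting each data point gives a linear system:
  c = -2
  a + b + c = -9
  4a + 2b + c = -24
Solving the system yields a = -4, b = -3, c = -2.
So f(t) = -4t² - 3t - 2.
Check: f(1) = -9. ✓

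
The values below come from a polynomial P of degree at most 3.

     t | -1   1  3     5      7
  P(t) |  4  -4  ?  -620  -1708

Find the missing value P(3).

-132

The 4 known points determine the degree-3 polynomial uniquely.
Write P(t) = at^3 + bt^2 + ct + d. Substituting each data point gives a linear system:
  -a + b - c + d = 4
  a + b + c + d = -4
  125a + 25b + 5c + d = -620
  343a + 49b + 7c + d = -1708
Solving the system yields a = -5, b = 0, c = 1, d = 0.
So P(t) = -5t^3 + t.
Then P(3) = -132.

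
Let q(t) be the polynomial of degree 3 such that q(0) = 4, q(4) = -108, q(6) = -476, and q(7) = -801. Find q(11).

-3461

Write q(t) = at^3 + bt^2 + ct + d. Substituting each data point gives a linear system:
  d = 4
  64a + 16b + 4c + d = -108
  216a + 36b + 6c + d = -476
  343a + 49b + 7c + d = -801
Solving the system yields a = -3, b = 4, c = 4, d = 4.
So q(t) = -3t³ + 4t² + 4t + 4.
Then q(11) = -3461.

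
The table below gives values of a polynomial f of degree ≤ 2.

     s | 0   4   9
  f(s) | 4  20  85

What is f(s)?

f(s) = s^2 + 4

Write f(s) = as^2 + bs + c. Substituting each data point gives a linear system:
  c = 4
  16a + 4b + c = 20
  81a + 9b + c = 85
Solving the system yields a = 1, b = 0, c = 4.
So f(s) = s^2 + 4.
Check: f(9) = 85. ✓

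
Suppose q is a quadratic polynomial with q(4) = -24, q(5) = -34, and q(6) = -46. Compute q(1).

-6

Write q(s) = as^2 + bs + c. Substituting each data point gives a linear system:
  16a + 4b + c = -24
  25a + 5b + c = -34
  36a + 6b + c = -46
Solving the system yields a = -1, b = -1, c = -4.
So q(s) = -s^2 - s - 4.
Then q(1) = -6.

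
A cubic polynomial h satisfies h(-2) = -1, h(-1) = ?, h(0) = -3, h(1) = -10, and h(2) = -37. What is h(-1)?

-4

The 4 known points determine the degree-3 polynomial uniquely.
Write h(u) = au^3 + bu^2 + cu + d. Substituting each data point gives a linear system:
  -8a + 4b - 2c + d = -1
  d = -3
  a + b + c + d = -10
  8a + 4b + 2c + d = -37
Solving the system yields a = -2, b = -4, c = -1, d = -3.
So h(u) = -2u^3 - 4u^2 - u - 3.
Then h(-1) = -4.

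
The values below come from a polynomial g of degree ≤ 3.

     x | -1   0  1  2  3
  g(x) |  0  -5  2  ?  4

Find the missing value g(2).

9

The 4 known points determine the degree-3 polynomial uniquely.
Write g(x) = ax^3 + bx^2 + cx + d. Substituting each data point gives a linear system:
  -a + b - c + d = 0
  d = -5
  a + b + c + d = 2
  27a + 9b + 3c + d = 4
Solving the system yields a = -2, b = 6, c = 3, d = -5.
So g(x) = -2x^3 + 6x^2 + 3x - 5.
Then g(2) = 9.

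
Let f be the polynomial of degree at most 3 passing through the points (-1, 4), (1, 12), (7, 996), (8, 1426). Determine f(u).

Write f(u) = au^3 + bu^2 + cu + d. Substituting each data point gives a linear system:
  -a + b - c + d = 4
  a + b + c + d = 12
  343a + 49b + 7c + d = 996
  512a + 64b + 8c + d = 1426
Solving the system yields a = 2, b = 6, c = 2, d = 2.
So f(u) = 2u³ + 6u² + 2u + 2.
Check: f(7) = 996. ✓

f(u) = 2u^3 + 6u^2 + 2u + 2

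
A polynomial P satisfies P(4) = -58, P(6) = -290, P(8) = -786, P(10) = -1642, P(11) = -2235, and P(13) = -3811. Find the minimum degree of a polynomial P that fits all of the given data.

3

Divided differences on the nodes 4, 6, 8, 10, 11, 13:
  order 0: -58  -290  -786  -1642  -2235  -3811
  order 1: -116  -248  -428  -593  -788
  order 2: -33  -45  -55  -65
  order 3: -2  -2  -2
  order 4: 0  0
  order 5: 0
The order-3 divided differences are all -2 (nonzero) and every higher order vanishes, so the data lies on a polynomial of degree exactly 3.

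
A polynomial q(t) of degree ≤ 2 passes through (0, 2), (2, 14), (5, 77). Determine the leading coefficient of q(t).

3

Write q(t) = at^2 + bt + c. Substituting each data point gives a linear system:
  c = 2
  4a + 2b + c = 14
  25a + 5b + c = 77
Solving the system yields a = 3, b = 0, c = 2.
So q(t) = 3t^2 + 2.
The leading coefficient is 3.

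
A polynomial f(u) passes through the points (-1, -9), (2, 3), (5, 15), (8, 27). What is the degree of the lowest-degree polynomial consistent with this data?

1

Forward differences of the values at u = -1, 2, 5, 8:
  f  : -9  3  15  27
  Δ  : 12  12  12
  Δ^2: 0  0
  Δ^3: 0
The first differences are constant (12) and nonzero, while all higher differences vanish, so the minimal degree is 1.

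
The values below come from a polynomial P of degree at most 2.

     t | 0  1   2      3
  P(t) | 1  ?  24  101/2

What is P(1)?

15/2

The 3 known points determine the degree-2 polynomial uniquely.
Write P(t) = at^2 + bt + c. Substituting each data point gives a linear system:
  c = 1
  4a + 2b + c = 24
  9a + 3b + c = 101/2
Solving the system yields a = 5, b = 3/2, c = 1.
So P(t) = 5t^2 + (3/2)t + 1.
Then P(1) = 15/2.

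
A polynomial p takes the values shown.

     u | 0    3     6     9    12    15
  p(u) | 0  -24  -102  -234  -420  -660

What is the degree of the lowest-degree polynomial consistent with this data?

2

Forward differences of the values at u = 0, 3, 6, 9, 12, 15:
  p  : 0  -24  -102  -234  -420  -660
  Δ  : -24  -78  -132  -186  -240
  Δ^2: -54  -54  -54  -54
  Δ^3: 0  0  0
  Δ^4: 0  0
  Δ^5: 0
The second differences are constant (-54) and nonzero, while all higher differences vanish, so the minimal degree is 2.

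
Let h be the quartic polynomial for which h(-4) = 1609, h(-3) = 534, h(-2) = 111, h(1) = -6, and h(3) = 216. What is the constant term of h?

-3

Write h(s) = as^4 + bs^3 + cs^2 + ds + e. Substituting each data point gives a linear system:
  256a - 64b + 16c - 4d + e = 1609
  81a - 27b + 9c - 3d + e = 534
  16a - 8b + 4c - 2d + e = 111
  a + b + c + d + e = -6
  81a + 27b + 9c + 3d + e = 216
Solving the system yields a = 5, b = -6, c = -3, d = 1, e = -3.
So h(s) = 5s^4 - 6s^3 - 3s^2 + s - 3.
The constant term is -3.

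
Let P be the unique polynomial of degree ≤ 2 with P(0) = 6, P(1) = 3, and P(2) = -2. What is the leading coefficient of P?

Write P(s) = as^2 + bs + c. Substituting each data point gives a linear system:
  c = 6
  a + b + c = 3
  4a + 2b + c = -2
Solving the system yields a = -1, b = -2, c = 6.
So P(s) = -s² - 2s + 6.
The leading coefficient is -1.

-1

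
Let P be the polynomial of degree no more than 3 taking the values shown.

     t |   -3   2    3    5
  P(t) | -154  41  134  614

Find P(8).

2519

Using the Lagrange interpolation formula with nodes -3, 2, 3, 5:
  L_0(t) = (t - 2)(t - 3)(t - 5) / -240
  L_1(t) = (t + 3)(t - 3)(t - 5) / 15
  L_2(t) = (t + 3)(t - 2)(t - 5) / -12
  L_3(t) = (t + 3)(t - 2)(t - 3) / 48
Then P(t) = -154·L_0(t) + 41·L_1(t) + 134·L_2(t) + 614·L_3(t).
Expanding and collecting terms gives P(t) = 5t^3 - t^2 + 3t - 1.
Evaluating at t = 8: P(8) = 2519.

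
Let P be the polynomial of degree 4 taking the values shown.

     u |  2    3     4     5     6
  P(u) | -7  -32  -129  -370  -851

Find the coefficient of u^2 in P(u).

Write P(u) = au^4 + bu^3 + cu^2 + du + e. Substituting each data point gives a linear system:
  16a + 8b + 4c + 2d + e = -7
  81a + 27b + 9c + 3d + e = -32
  256a + 64b + 16c + 4d + e = -129
  625a + 125b + 25c + 5d + e = -370
  1296a + 216b + 36c + 6d + e = -851
Solving the system yields a = -1, b = 2, c = 1, d = -3, e = -5.
So P(u) = -u^4 + 2u^3 + u^2 - 3u - 5.
The coefficient of u^2 is 1.

1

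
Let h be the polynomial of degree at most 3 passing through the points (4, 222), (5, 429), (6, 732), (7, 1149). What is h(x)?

Write h(x) = ax^3 + bx^2 + cx + d. Substituting each data point gives a linear system:
  64a + 16b + 4c + d = 222
  125a + 25b + 5c + d = 429
  216a + 36b + 6c + d = 732
  343a + 49b + 7c + d = 1149
Solving the system yields a = 3, b = 3, c = -3, d = -6.
So h(x) = 3x³ + 3x² - 3x - 6.
Check: h(5) = 429. ✓

h(x) = 3x^3 + 3x^2 - 3x - 6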